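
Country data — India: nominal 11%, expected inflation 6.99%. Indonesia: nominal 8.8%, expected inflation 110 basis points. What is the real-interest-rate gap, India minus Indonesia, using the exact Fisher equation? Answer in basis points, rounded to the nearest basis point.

-387 basis points

India: (1 + 0.1100)/(1 + 0.0699) − 1 = 3.7480%
Indonesia: (1 + 0.0880)/(1 + 0.0110) − 1 = 7.6162%
Differential = 3.7480% − 7.6162% = -3.8682% → -387 basis points.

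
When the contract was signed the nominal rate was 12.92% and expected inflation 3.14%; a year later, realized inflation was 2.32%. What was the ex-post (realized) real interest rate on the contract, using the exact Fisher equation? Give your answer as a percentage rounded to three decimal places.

10.360%

Ex-post: (1 + 0.1292)/(1 + 0.0232) − 1 = 10.3597%
So the realized real rate is 10.360%.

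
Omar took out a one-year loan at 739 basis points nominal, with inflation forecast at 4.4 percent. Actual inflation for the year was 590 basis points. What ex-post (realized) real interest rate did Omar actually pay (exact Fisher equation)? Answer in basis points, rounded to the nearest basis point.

141 basis points

Ex-post: (1 + 0.0739)/(1 + 0.0590) − 1 = 1.4070%
So the realized real rate is 141 basis points.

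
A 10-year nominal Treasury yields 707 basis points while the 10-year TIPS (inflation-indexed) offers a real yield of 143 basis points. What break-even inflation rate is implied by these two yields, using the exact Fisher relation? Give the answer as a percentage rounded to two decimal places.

5.56%

(1 + π) = (1 + i)/(1 + r) = 1.07070 / 1.01430 = 1.055605
Break-even inflation = 1.055605 − 1 → 5.56%.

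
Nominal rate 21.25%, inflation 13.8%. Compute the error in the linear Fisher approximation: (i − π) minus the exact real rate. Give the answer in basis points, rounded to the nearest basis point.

90 basis points

Approximate: r ≈ 21.250% − 13.800% = 7.4500%
Exact: (1 + 0.2125)/(1 + 0.1380) − 1 = 6.5466%
Error = 7.4500% − 6.5466% = 0.9034% → 90 basis points.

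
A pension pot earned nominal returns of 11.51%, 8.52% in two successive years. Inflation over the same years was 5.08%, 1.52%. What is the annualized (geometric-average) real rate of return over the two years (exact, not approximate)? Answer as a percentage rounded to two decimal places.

6.51%

Nominal growth factor = 1.1151 × 1.0852 = 1.21010652
Price-level growth factor = 1.0508 × 1.0152 = 1.06677216
Real growth factor = 1.21010652 / 1.06677216 = 1.13436267
Annualized real rate = 1.13436267^(1/2) − 1 = 6.5065% → 6.51%.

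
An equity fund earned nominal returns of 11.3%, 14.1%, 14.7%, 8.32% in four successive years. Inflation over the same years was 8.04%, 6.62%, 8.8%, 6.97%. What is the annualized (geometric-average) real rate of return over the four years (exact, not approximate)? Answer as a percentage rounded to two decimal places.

4.16%

Nominal growth factor = 1.1130 × 1.1410 × 1.1470 × 1.0832 = 1.57780337
Price-level growth factor = 1.0804 × 1.0662 × 1.0880 × 1.0697 = 1.34064609
Real growth factor = 1.57780337 / 1.34064609 = 1.17689775
Annualized real rate = 1.17689775^(1/4) − 1 = 4.1561% → 4.16%.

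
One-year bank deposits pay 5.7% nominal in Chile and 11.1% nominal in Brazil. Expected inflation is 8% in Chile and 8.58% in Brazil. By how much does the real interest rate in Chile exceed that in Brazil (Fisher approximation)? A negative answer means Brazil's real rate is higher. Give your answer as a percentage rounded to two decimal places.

Chile: 5.7% − 8% = -2.300%
Brazil: 11.1% − 8.58% = 2.520%
Differential = -4.820% → -4.82%.

-4.82%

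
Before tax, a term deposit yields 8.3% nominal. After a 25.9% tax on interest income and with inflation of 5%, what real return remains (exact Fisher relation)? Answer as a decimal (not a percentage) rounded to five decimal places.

After-tax nominal return = 8.3% × (1 − 0.259) = 6.1503%.
1 + r = 1.061503 / 1.05000 = 1.0109552
After-tax real rate = 1.0109552 − 1 → 0.01096.

0.01096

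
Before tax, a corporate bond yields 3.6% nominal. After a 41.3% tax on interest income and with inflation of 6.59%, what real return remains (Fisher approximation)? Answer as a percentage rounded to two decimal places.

After-tax nominal return = 3.6% × (1 − 0.413) = 2.1132%.
r ≈ 2.1132% − 6.59% → -4.48%.

-4.48%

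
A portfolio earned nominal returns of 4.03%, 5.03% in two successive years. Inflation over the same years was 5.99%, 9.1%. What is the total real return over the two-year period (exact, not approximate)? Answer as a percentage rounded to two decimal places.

Nominal growth factor = 1.0403 × 1.0503 = 1.092627
Price-level growth factor = 1.0599 × 1.0910 = 1.156351
Real growth factor = 1.092627 / 1.156351 = 0.944892
Total real return = 0.944892 − 1 → -5.51%.

-5.51%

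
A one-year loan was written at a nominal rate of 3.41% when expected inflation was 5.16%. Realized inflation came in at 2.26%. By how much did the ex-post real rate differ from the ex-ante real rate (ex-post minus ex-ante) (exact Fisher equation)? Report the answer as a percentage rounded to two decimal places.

Ex-ante: (1 + 0.0341)/(1 + 0.0516) − 1 = -1.6641%
Ex-post: (1 + 0.0341)/(1 + 0.0226) − 1 = 1.1246%
Difference (ex-post − ex-ante) = 2.7887% → 2.79%.

2.79%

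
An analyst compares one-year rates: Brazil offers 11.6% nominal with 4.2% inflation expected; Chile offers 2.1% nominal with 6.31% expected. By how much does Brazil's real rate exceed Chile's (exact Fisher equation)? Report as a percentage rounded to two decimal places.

11.06%

Brazil: (1 + 0.1160)/(1 + 0.0420) − 1 = 7.1017%
Chile: (1 + 0.0210)/(1 + 0.0631) − 1 = -3.9601%
Differential = 7.1017% − (-3.9601%) = 11.0618% → 11.06%.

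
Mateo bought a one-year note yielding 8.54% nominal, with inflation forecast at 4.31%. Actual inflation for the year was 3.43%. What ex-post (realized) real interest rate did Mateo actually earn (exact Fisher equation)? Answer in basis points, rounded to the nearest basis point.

Ex-post: (1 + 0.0854)/(1 + 0.0343) − 1 = 4.9405%
So the realized real rate is 494 basis points.

494 basis points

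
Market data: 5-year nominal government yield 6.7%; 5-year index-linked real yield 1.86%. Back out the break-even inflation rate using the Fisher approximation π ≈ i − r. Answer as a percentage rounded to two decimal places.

π ≈ i − r = 6.7% − 1.86% → 4.84%.

4.84%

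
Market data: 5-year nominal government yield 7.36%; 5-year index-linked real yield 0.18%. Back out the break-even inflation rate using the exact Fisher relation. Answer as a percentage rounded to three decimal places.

(1 + π) = (1 + i)/(1 + r) = 1.07360 / 1.00180 = 1.071671
Break-even inflation = 1.071671 − 1 → 7.167%.

7.167%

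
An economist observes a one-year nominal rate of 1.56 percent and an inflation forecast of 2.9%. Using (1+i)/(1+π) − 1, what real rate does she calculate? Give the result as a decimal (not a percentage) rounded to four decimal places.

By the Fisher identity, 1 + r = (1 + i)/(1 + π).
1 + r = 1.01560 / 1.02900 = 0.986978
r = 0.986978 − 1 = -1.3022%, i.e. -0.0130.

-0.0130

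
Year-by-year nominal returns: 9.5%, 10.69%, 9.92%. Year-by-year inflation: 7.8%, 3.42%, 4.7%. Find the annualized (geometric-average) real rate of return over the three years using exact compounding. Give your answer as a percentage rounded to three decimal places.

Compound the nominal returns: 1.0950 × 1.1069 × 1.0992 = 1.33229141.
Compound inflation: 1.0780 × 1.0342 × 1.0470 = 1.16726638.
Deflate: 1.33229141 / 1.16726638 = 1.14137735.
Annualized real rate = 1.14137735^(1/3) − 1 = 4.5064% → 4.506%.

4.506%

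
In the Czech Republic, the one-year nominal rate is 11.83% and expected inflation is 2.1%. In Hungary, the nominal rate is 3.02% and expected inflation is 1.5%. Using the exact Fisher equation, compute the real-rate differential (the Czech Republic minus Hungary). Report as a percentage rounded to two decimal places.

The Czech Republic: (1 + 0.1183)/(1 + 0.0210) − 1 = 9.5299%
Hungary: (1 + 0.0302)/(1 + 0.0150) − 1 = 1.4975%
Differential = 9.5299% − 1.4975% = 8.0323% → 8.03%.

8.03%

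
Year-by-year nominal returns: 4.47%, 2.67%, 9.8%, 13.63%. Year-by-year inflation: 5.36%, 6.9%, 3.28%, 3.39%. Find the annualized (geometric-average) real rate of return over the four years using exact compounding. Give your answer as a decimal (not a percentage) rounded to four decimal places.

Compound the nominal returns: 1.0447 × 1.0267 × 1.0980 × 1.1363 = 1.33822920.
Compound inflation: 1.0536 × 1.0690 × 1.0328 × 1.0339 = 1.20267486.
Deflate: 1.33822920 / 1.20267486 = 1.11271072.
Annualized real rate = 1.11271072^(1/4) − 1 = 2.7059% → 0.0271.

0.0271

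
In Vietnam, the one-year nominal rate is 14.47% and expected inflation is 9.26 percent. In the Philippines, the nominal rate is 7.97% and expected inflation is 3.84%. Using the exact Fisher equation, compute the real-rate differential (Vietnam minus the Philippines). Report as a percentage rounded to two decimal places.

Vietnam: (1 + 0.1447)/(1 + 0.0926) − 1 = 4.7684%
The Philippines: (1 + 0.0797)/(1 + 0.0384) − 1 = 3.9773%
Differential = 4.7684% − 3.9773% = 0.7912% → 0.79%.

0.79%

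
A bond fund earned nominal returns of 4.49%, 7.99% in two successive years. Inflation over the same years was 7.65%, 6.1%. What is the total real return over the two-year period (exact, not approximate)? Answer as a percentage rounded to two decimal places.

Nominal growth factor = 1.0449 × 1.0799 = 1.128388
Price-level growth factor = 1.0765 × 1.0610 = 1.142167
Real growth factor = 1.128388 / 1.142167 = 0.987936
Total real return = 0.987936 − 1 → -1.21%.

-1.21%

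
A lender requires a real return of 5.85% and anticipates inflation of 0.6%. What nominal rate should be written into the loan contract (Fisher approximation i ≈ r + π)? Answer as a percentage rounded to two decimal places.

i ≈ r + π = 5.85% + 0.6% = 6.45%.

6.45%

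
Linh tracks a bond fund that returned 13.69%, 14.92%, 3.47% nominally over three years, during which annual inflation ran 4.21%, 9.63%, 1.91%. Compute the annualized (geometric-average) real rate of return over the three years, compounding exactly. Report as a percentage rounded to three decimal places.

5.106%

Nominal growth factor = 1.1369 × 1.1492 × 1.0347 = 1.351861914
Price-level growth factor = 1.0421 × 1.0963 × 1.0191 = 1.164275106
Real growth factor = 1.351861914 / 1.164275106 = 1.161118972
Annualized real rate = 1.161118972^(1/3) − 1 = 5.10553% → 5.106%.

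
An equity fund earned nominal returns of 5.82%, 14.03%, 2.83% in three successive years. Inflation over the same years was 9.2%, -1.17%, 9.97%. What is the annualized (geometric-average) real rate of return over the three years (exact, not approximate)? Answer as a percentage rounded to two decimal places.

1.49%

Compound the nominal returns: 1.0582 × 1.1403 × 1.0283 = 1.24081409.
Compound inflation: 1.0920 × 0.9883 × 1.0997 = 1.18682219.
Deflate: 1.24081409 / 1.18682219 = 1.04549283.
Annualized real rate = 1.04549283^(1/3) − 1 = 1.4940% → 1.49%.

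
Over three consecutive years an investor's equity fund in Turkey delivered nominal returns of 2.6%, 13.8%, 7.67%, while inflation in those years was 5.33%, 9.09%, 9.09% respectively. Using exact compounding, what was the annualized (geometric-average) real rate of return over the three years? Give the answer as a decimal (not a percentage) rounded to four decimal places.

Compound the nominal returns: 1.0260 × 1.1380 × 1.0767 = 1.25714200.
Compound inflation: 1.0533 × 1.0909 × 1.0909 = 1.25349316.
Deflate: 1.25714200 / 1.25349316 = 1.00291094.
Annualized real rate = 1.00291094^(1/3) − 1 = 0.0969% → 0.0010.

0.0010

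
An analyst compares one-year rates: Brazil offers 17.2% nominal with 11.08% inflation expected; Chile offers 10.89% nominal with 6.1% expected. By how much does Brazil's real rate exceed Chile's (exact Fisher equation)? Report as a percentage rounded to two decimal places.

Brazil: (1 + 0.1720)/(1 + 0.1108) − 1 = 5.5095%
Chile: (1 + 0.1089)/(1 + 0.0610) − 1 = 4.5146%
Differential = 5.5095% − 4.5146% = 0.9949% → 0.99%.

0.99%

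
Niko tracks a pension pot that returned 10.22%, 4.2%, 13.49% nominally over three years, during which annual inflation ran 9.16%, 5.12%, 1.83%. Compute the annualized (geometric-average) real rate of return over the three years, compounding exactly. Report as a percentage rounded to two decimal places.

3.71%

Nominal growth factor = 1.1022 × 1.0420 × 1.1349 = 1.30342402
Price-level growth factor = 1.0916 × 1.0512 × 1.0183 = 1.16848899
Real growth factor = 1.30342402 / 1.16848899 = 1.11547823
Annualized real rate = 1.11547823^(1/3) − 1 = 3.7099% → 3.71%.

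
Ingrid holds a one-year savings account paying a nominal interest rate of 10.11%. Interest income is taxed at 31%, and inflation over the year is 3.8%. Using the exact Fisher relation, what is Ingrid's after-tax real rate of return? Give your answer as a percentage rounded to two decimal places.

3.06%

After-tax nominal return = 10.11% × (1 − 0.31) = 6.9759%.
1 + r = 1.069759 / 1.03800 = 1.030596
After-tax real rate = 1.030596 − 1 → 3.06%.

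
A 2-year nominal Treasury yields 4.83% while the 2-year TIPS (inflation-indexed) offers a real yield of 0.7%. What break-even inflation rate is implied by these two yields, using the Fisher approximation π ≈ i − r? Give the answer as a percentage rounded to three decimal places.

π ≈ i − r = 4.83% − 0.7% → 4.130%.

4.130%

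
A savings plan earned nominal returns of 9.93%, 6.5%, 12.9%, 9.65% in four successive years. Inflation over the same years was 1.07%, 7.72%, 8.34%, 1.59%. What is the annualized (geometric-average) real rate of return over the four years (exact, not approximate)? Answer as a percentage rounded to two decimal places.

4.87%

Compound the nominal returns: 1.0993 × 1.0650 × 1.1290 × 1.0965 = 1.44933378.
Compound inflation: 1.0107 × 1.0772 × 1.0834 × 1.0159 = 1.19828025.
Deflate: 1.44933378 / 1.19828025 = 1.20951153.
Annualized real rate = 1.20951153^(1/4) − 1 = 4.8703% → 4.87%.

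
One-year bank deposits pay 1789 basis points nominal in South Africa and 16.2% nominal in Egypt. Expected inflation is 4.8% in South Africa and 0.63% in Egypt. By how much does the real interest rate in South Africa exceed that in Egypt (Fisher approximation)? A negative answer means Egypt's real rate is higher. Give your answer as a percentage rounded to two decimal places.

South Africa: 17.89% − 4.8% = 13.090%
Egypt: 16.2% − 0.63% = 15.570%
Differential = -2.480% → -2.48%.

-2.48%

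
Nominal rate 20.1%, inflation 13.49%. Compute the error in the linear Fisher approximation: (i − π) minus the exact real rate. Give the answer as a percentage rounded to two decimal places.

0.79%

Approximate: r ≈ 20.100% − 13.490% = 6.6100%
Exact: (1 + 0.2010)/(1 + 0.1349) − 1 = 5.8243%
Error = 6.6100% − 5.8243% = 0.7857% → 0.79%.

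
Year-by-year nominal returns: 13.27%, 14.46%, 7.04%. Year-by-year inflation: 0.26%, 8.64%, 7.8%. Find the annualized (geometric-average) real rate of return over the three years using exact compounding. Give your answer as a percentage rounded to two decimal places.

Nominal growth factor = 1.1327 × 1.1446 × 1.0704 = 1.38776120
Price-level growth factor = 1.0026 × 1.0864 × 1.0780 = 1.17418416
Real growth factor = 1.38776120 / 1.17418416 = 1.18189399
Annualized real rate = 1.18189399^(1/3) − 1 = 5.7287% → 5.73%.

5.73%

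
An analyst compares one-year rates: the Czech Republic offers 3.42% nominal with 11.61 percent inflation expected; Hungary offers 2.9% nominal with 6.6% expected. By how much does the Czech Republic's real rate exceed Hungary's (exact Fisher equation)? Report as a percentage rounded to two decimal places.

-3.87%

The Czech Republic: (1 + 0.0342)/(1 + 0.1161) − 1 = -7.3381%
Hungary: (1 + 0.0290)/(1 + 0.0660) − 1 = -3.4709%
Differential = -7.3381% − (-3.4709%) = -3.8671% → -3.87%.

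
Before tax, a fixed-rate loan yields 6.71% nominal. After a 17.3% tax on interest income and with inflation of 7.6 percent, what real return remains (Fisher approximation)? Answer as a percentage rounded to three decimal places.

-2.051%

After-tax nominal return = 6.71% × (1 − 0.173) = 5.54917%.
r ≈ 5.54917% − 7.6% → -2.051%.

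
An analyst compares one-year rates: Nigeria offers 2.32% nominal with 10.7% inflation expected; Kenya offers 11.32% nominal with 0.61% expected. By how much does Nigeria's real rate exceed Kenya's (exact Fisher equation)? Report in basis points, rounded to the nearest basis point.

-1822 basis points

Nigeria: (1 + 0.0232)/(1 + 0.1070) − 1 = -7.5700%
Kenya: (1 + 0.1132)/(1 + 0.0061) − 1 = 10.6451%
Differential = -7.5700% − 10.6451% = -18.2151% → -1822 basis points.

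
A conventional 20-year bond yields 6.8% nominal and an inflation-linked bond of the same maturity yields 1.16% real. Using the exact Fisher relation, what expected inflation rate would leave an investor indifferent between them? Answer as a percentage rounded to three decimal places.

5.575%

(1 + π) = (1 + i)/(1 + r) = 1.06800 / 1.01160 = 1.055753
Break-even inflation = 1.055753 − 1 → 5.575%.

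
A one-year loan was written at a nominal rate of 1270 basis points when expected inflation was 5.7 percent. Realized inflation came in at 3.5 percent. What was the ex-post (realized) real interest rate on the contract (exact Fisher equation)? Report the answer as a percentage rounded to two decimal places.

8.89%

Ex-post: (1 + 0.1270)/(1 + 0.0350) − 1 = 8.8889%
So the realized real rate is 8.89%.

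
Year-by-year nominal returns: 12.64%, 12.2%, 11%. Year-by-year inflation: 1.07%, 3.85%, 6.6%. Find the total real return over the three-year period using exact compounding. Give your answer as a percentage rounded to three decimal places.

25.378%

Nominal growth factor = 1.1264 × 1.1220 × 1.1100 = 1.402841
Price-level growth factor = 1.0107 × 1.0385 × 1.0660 = 1.118886
Real growth factor = 1.402841 / 1.118886 = 1.253783
Total real return = 1.253783 − 1 → 25.378%.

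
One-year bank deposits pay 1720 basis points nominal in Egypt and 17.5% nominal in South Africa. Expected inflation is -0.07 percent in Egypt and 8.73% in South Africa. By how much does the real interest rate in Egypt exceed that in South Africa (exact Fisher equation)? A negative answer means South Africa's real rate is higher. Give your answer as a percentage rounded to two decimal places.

9.22%

Egypt: (1 + 0.1720)/(1 − 0.0007) − 1 = 17.2821%
South Africa: (1 + 0.1750)/(1 + 0.0873) − 1 = 8.0659%
Differential = 17.2821% − 8.0659% = 9.2162% → 9.22%.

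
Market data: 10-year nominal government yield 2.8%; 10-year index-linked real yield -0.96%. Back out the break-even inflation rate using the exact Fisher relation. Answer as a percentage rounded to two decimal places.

3.80%

(1 + π) = (1 + i)/(1 + r) = 1.02800 / 0.99040 = 1.037964
Break-even inflation = 1.037964 − 1 → 3.80%.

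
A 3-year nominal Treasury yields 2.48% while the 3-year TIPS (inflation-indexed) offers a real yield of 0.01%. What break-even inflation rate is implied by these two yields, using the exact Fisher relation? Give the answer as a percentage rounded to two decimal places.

(1 + π) = (1 + i)/(1 + r) = 1.02480 / 1.00010 = 1.024698
Break-even inflation = 1.024698 − 1 → 2.47%.

2.47%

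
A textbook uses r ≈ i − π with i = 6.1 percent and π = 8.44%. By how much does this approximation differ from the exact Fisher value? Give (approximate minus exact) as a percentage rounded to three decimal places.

-0.182%

Approximate: r ≈ 6.100% − 8.440% = -2.3400%
Exact: (1 + 0.0610)/(1 + 0.0844) − 1 = -2.1579%
Error = -2.3400% − (-2.1579%) = -0.1821% → -0.182%.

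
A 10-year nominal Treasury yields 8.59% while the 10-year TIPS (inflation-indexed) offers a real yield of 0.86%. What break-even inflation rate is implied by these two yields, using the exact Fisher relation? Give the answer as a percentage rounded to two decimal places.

7.66%

(1 + π) = (1 + i)/(1 + r) = 1.08590 / 1.00860 = 1.076641
Break-even inflation = 1.076641 − 1 → 7.66%.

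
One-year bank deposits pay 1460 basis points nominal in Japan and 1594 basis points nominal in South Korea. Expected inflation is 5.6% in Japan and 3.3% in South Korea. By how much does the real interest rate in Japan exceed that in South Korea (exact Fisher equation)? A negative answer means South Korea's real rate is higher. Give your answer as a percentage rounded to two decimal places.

-3.71%

Japan: (1 + 0.1460)/(1 + 0.0560) − 1 = 8.5227%
South Korea: (1 + 0.1594)/(1 + 0.0330) − 1 = 12.2362%
Differential = 8.5227% − 12.2362% = -3.7135% → -3.71%.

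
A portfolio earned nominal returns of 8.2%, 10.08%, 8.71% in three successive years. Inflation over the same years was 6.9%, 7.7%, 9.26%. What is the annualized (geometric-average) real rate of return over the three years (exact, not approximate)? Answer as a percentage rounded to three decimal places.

0.968%

Compound the nominal returns: 1.0820 × 1.1008 × 1.0871 = 1.29480741.
Compound inflation: 1.0690 × 1.0770 × 1.0926 = 1.25792458.
Deflate: 1.29480741 / 1.25792458 = 1.02932038.
Annualized real rate = 1.02932038^(1/3) − 1 = 0.9679% → 0.968%.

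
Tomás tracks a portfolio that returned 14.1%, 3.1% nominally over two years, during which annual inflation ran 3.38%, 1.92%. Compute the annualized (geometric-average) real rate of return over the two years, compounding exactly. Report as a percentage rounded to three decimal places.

Compound the nominal returns: 1.1410 × 1.0310 = 1.17637100.
Compound inflation: 1.0338 × 1.0192 = 1.05364896.
Deflate: 1.17637100 / 1.05364896 = 1.11647337.
Annualized real rate = 1.11647337^(1/2) − 1 = 5.6633% → 5.663%.

5.663%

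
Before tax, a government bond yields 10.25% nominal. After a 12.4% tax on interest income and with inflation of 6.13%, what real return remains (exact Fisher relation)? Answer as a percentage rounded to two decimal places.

After-tax nominal return = 10.25% × (1 − 0.124) = 8.9790%.
1 + r = 1.08979 / 1.06130 = 1.026844
After-tax real rate = 1.026844 − 1 → 2.68%.

2.68%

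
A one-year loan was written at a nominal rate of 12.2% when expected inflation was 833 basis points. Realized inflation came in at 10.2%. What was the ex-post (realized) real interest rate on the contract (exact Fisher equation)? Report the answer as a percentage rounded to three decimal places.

Ex-post: (1 + 0.1220)/(1 + 0.1020) − 1 = 1.8149%
So the realized real rate is 1.815%.

1.815%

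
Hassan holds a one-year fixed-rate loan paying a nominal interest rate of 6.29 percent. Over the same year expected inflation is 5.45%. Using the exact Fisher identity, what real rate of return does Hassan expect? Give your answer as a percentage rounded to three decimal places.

By the Fisher identity, 1 + r = (1 + i)/(1 + π).
1 + r = 1.06290 / 1.05450 = 1.007966
r = 1.007966 − 1 = 0.7966%, i.e. 0.797%.

0.797%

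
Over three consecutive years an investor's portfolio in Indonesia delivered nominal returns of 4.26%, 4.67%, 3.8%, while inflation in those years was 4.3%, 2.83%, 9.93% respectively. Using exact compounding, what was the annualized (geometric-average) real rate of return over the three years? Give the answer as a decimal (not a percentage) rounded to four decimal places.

Nominal growth factor = 1.0426 × 1.0467 × 1.0380 = 1.13275842
Price-level growth factor = 1.0430 × 1.0283 × 1.0993 = 1.17901783
Real growth factor = 1.13275842 / 1.17901783 = 0.96076445
Annualized real rate = 0.96076445^(1/3) − 1 = -1.3253% → -0.0133.

-0.0133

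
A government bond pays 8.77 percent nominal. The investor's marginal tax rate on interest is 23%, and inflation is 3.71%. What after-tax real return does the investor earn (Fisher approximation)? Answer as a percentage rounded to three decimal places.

3.043%

After-tax nominal return = 8.77% × (1 − 0.23) = 6.7529%.
r ≈ 6.7529% − 3.71% → 3.043%.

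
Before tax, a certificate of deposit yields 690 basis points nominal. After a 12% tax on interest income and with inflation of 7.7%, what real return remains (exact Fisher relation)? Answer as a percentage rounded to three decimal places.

After-tax nominal return = 6.9% × (1 − 0.12) = 6.0720%.
1 + r = 1.06072 / 1.07700 = 0.984884
After-tax real rate = 0.984884 − 1 → -1.512%.

-1.512%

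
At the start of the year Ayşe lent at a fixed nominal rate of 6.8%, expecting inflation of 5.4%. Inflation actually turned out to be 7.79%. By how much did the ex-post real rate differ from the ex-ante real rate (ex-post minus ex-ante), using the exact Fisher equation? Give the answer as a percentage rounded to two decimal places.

-2.25%

Ex-ante: (1 + 0.0680)/(1 + 0.0540) − 1 = 1.3283%
Ex-post: (1 + 0.0680)/(1 + 0.0779) − 1 = -0.9185%
Difference (ex-post − ex-ante) = -2.2467% → -2.25%.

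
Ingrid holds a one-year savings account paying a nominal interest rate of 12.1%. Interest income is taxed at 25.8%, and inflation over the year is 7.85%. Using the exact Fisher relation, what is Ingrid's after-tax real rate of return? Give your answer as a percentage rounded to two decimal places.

1.05%

After-tax nominal return = 12.1% × (1 − 0.258) = 8.9782%.
1 + r = 1.089782 / 1.07850 = 1.010461
After-tax real rate = 1.010461 − 1 → 1.05%.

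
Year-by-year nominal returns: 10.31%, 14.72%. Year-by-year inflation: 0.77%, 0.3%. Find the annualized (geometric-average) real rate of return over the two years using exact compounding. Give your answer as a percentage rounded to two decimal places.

11.90%

Compound the nominal returns: 1.1031 × 1.1472 = 1.26547632.
Compound inflation: 1.0077 × 1.0030 = 1.01072310.
Deflate: 1.26547632 / 1.01072310 = 1.25205046.
Annualized real rate = 1.25205046^(1/2) − 1 = 11.8951% → 11.90%.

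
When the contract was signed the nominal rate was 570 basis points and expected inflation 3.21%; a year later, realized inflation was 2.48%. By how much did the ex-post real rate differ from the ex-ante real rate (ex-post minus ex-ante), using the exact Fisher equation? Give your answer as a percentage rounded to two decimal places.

Ex-ante: (1 + 0.0570)/(1 + 0.0321) − 1 = 2.4126%
Ex-post: (1 + 0.0570)/(1 + 0.0248) − 1 = 3.1421%
Difference (ex-post − ex-ante) = 0.7295% → 0.73%.

0.73%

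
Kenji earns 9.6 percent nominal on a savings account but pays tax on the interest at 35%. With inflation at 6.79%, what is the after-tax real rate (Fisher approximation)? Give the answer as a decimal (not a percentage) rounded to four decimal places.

-0.0055

After-tax nominal return = 9.6% × (1 − 0.35) = 6.2400%.
r ≈ 6.2400% − 6.79% → -0.0055.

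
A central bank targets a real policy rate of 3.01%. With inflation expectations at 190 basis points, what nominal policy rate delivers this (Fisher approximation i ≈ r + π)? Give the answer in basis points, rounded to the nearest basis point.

i ≈ r + π = 3.01% + 1.9% = 491 basis points.

491 basis points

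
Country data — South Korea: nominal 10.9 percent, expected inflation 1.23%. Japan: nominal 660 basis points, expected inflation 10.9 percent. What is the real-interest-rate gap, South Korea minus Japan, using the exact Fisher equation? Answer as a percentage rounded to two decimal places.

South Korea: (1 + 0.1090)/(1 + 0.0123) − 1 = 9.5525%
Japan: (1 + 0.0660)/(1 + 0.1090) − 1 = -3.8774%
Differential = 9.5525% − (-3.8774%) = 13.4299% → 13.43%.

13.43%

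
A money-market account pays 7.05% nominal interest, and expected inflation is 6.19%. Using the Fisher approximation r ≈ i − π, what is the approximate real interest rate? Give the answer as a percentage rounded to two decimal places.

0.86%

r ≈ i − π = 7.05% − 6.19% = 0.86%.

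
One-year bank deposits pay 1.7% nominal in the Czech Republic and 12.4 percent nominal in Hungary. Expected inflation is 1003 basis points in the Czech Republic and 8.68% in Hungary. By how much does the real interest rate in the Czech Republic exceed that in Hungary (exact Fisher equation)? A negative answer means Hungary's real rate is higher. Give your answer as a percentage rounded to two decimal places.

The Czech Republic: (1 + 0.0170)/(1 + 0.1003) − 1 = -7.5707%
Hungary: (1 + 0.1240)/(1 + 0.0868) − 1 = 3.4229%
Differential = -7.5707% − 3.4229% = -10.9936% → -10.99%.

-10.99%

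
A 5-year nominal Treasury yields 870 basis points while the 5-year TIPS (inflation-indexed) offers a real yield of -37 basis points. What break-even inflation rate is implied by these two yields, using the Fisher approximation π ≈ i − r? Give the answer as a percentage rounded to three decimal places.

π ≈ i − r = 8.7% − (-0.37%) → 9.070%.

9.070%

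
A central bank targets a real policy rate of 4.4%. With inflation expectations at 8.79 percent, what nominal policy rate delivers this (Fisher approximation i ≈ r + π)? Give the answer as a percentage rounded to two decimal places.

i ≈ r + π = 4.4% + 8.79% = 13.19%.

13.19%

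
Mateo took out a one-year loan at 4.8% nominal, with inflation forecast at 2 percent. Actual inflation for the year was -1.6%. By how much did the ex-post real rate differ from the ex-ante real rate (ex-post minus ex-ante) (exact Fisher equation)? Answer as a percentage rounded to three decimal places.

3.759%

Ex-ante: (1 + 0.0480)/(1 + 0.0200) − 1 = 2.7451%
Ex-post: (1 + 0.0480)/(1 − 0.0160) − 1 = 6.5041%
Difference (ex-post − ex-ante) = 3.7590% → 3.759%.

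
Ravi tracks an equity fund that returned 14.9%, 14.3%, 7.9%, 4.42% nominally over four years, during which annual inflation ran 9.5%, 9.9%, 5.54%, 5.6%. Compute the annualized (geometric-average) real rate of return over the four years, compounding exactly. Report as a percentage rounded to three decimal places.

2.487%

Compound the nominal returns: 1.1490 × 1.1430 × 1.0790 × 1.0442 = 1.47969223.
Compound inflation: 1.0950 × 1.0990 × 1.0554 × 1.0560 = 1.34119776.
Deflate: 1.47969223 / 1.34119776 = 1.10326178.
Annualized real rate = 1.10326178^(1/4) − 1 = 2.4872% → 2.487%.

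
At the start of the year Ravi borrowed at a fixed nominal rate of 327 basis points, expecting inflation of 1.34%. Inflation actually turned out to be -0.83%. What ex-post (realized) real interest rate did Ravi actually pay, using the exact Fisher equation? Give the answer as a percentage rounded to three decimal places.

Ex-post: (1 + 0.0327)/(1 − 0.0083) − 1 = 4.1343%
So the realized real rate is 4.134%.

4.134%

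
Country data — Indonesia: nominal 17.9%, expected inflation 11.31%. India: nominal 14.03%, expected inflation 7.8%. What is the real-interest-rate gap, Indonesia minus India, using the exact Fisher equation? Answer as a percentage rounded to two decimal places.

Indonesia: (1 + 0.1790)/(1 + 0.1131) − 1 = 5.9204%
India: (1 + 0.1403)/(1 + 0.0780) − 1 = 5.7792%
Differential = 5.9204% − 5.7792% = 0.1412% → 0.14%.

0.14%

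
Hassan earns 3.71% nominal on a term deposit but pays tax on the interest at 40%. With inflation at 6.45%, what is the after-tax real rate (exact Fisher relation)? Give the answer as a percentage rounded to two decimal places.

After-tax nominal return = 3.71% × (1 − 0.4) = 2.2260%.
1 + r = 1.02226 / 1.06450 = 0.960319
After-tax real rate = 0.960319 − 1 → -3.97%.

-3.97%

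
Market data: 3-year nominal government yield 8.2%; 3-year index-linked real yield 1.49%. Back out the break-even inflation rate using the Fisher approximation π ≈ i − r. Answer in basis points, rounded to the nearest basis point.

π ≈ i − r = 8.2% − 1.49% → 671 basis points.

671 basis points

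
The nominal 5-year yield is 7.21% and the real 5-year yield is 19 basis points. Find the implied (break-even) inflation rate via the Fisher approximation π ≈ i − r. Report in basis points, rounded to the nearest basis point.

702 basis points

π ≈ i − r = 7.21% − 0.19% → 702 basis points.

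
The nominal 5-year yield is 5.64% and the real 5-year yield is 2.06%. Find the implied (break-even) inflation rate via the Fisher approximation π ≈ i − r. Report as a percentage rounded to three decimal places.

π ≈ i − r = 5.64% − 2.06% → 3.580%.

3.580%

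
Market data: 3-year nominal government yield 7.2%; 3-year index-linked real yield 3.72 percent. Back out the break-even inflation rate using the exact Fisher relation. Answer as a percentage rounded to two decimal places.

3.36%

(1 + π) = (1 + i)/(1 + r) = 1.07200 / 1.03720 = 1.033552
Break-even inflation = 1.033552 − 1 → 3.36%.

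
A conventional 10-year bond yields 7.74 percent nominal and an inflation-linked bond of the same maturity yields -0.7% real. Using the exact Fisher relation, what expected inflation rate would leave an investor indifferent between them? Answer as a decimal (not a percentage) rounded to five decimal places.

0.08499

(1 + π) = (1 + i)/(1 + r) = 1.07740 / 0.99300 = 1.08499496
Break-even inflation = 1.08499496 − 1 → 0.08499.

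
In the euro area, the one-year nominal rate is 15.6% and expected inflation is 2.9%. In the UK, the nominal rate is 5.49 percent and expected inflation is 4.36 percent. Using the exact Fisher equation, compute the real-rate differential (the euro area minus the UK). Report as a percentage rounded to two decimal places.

11.26%

The euro area: (1 + 0.1560)/(1 + 0.0290) − 1 = 12.3421%
The UK: (1 + 0.0549)/(1 + 0.0436) − 1 = 1.0828%
Differential = 12.3421% − 1.0828% = 11.2593% → 11.26%.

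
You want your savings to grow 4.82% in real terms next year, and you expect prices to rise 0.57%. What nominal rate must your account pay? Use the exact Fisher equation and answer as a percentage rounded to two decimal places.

(1 + i) = (1 + r)(1 + π) = 1.04820 × 1.00570 = 1.05417474
i = 1.05417474 − 1, so the required nominal rate is 5.42%.

5.42%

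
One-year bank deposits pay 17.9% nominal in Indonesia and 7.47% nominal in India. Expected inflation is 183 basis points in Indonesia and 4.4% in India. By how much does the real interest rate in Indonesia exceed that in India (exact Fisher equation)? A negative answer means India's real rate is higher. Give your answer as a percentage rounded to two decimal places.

Indonesia: (1 + 0.1790)/(1 + 0.0183) − 1 = 15.7812%
India: (1 + 0.0747)/(1 + 0.0440) − 1 = 2.9406%
Differential = 15.7812% − 2.9406% = 12.8406% → 12.84%.

12.84%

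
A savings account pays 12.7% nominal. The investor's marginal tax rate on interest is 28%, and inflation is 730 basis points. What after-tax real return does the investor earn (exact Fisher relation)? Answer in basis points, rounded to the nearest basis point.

After-tax nominal return = 12.7% × (1 − 0.28) = 9.1440%.
1 + r = 1.09144 / 1.07300 = 1.017185
After-tax real rate = 1.017185 − 1 → 172 basis points.

172 basis points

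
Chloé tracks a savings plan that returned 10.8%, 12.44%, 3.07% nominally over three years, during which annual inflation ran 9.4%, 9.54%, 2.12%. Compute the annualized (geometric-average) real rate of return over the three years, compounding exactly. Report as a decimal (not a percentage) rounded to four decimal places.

Nominal growth factor = 1.1080 × 1.1244 × 1.0307 = 1.28408234
Price-level growth factor = 1.0940 × 1.0954 × 1.0212 = 1.22377299
Real growth factor = 1.28408234 / 1.22377299 = 1.04928148
Annualized real rate = 1.04928148^(1/3) − 1 = 1.6164% → 0.0162.

0.0162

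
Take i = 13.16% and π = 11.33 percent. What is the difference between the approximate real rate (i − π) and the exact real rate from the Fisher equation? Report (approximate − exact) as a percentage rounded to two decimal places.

0.19%

Approximate: r ≈ 13.160% − 11.330% = 1.8300%
Exact: (1 + 0.1316)/(1 + 0.1133) − 1 = 1.6438%
Error = 1.8300% − 1.6438% = 0.1862% → 0.19%.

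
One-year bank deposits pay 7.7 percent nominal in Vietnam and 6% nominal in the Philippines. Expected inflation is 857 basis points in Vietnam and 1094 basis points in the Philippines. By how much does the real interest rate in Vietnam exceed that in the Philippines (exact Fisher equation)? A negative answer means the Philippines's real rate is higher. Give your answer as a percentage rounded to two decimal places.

3.65%

Vietnam: (1 + 0.0770)/(1 + 0.0857) − 1 = -0.8013%
The Philippines: (1 + 0.0600)/(1 + 0.1094) − 1 = -4.4529%
Differential = -0.8013% − (-4.4529%) = 3.6515% → 3.65%.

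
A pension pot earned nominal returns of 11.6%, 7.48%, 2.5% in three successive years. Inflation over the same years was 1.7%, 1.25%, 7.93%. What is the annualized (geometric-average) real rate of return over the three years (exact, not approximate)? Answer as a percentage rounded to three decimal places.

Nominal growth factor = 1.1160 × 1.0748 × 1.0250 = 1.229463720
Price-level growth factor = 1.0170 × 1.0125 × 1.0793 = 1.111368701
Real growth factor = 1.229463720 / 1.111368701 = 1.106260882
Annualized real rate = 1.106260882^(1/3) − 1 = 3.42349% → 3.423%.

3.423%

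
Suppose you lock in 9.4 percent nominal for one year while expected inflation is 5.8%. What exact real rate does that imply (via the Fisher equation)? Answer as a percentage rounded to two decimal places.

3.40%

By the Fisher equation, 1 + r = (1 + i)/(1 + π).
1 + r = 1.09400 / 1.05800 = 1.034026
r = 1.034026 − 1 = 3.4026%, i.e. 3.40%.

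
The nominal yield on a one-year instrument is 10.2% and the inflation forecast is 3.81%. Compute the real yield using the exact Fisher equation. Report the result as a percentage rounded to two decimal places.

6.16%

1 + r = 1.10200 / 1.03810 = 1.061555
r = 1.061555 − 1 = 6.1555%, i.e. 6.16%.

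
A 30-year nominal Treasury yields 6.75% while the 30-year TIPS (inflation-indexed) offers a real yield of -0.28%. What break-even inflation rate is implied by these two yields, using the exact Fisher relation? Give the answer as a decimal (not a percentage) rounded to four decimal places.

0.0705

(1 + π) = (1 + i)/(1 + r) = 1.06750 / 0.99720 = 1.070497
Break-even inflation = 1.070497 − 1 → 0.0705.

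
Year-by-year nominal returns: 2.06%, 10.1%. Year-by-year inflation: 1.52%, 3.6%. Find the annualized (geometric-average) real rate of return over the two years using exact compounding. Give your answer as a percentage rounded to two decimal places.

3.36%

Compound the nominal returns: 1.0206 × 1.1010 = 1.12368060.
Compound inflation: 1.0152 × 1.0360 = 1.05174720.
Deflate: 1.12368060 / 1.05174720 = 1.06839419.
Annualized real rate = 1.06839419^(1/2) − 1 = 3.3632% → 3.36%.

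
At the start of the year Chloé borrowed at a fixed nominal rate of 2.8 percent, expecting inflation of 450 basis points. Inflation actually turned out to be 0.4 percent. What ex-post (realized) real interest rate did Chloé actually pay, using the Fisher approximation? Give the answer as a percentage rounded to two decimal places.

Ex-post: 2.8% − 0.4% = 2.400%
So the realized real rate is 2.40%.

2.40%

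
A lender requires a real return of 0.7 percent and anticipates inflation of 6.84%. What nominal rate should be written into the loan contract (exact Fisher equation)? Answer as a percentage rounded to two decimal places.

7.59%

(1 + i) = (1 + r)(1 + π) = 1.00700 × 1.06840 = 1.0758788
i = 1.0758788 − 1, so the required nominal rate is 7.59%.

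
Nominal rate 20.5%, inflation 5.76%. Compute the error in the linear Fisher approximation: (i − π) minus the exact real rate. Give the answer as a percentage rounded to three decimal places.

Approximate: r ≈ 20.500% − 5.760% = 14.7400%
Exact: (1 + 0.2050)/(1 + 0.0576) − 1 = 13.9372%
Error = 14.7400% − 13.9372% = 0.8028% → 0.803%.

0.803%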